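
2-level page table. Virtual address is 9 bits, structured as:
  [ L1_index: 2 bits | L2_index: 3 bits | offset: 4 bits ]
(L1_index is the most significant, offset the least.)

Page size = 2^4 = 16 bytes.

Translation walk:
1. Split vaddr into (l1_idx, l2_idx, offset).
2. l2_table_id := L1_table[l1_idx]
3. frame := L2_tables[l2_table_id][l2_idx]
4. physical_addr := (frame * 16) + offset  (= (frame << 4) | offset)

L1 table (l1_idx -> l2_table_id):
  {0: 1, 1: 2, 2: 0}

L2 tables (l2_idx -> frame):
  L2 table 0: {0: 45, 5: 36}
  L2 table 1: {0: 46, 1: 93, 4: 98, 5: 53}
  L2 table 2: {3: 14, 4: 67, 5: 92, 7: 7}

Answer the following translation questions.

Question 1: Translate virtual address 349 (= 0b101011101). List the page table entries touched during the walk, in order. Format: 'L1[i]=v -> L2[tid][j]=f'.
Answer: L1[2]=0 -> L2[0][5]=36

Derivation:
vaddr = 349 = 0b101011101
Split: l1_idx=2, l2_idx=5, offset=13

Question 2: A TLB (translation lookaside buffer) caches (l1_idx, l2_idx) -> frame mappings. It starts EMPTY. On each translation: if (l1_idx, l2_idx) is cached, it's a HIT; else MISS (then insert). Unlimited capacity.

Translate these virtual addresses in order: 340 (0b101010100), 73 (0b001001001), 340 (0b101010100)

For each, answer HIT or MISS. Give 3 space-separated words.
vaddr=340: (2,5) not in TLB -> MISS, insert
vaddr=73: (0,4) not in TLB -> MISS, insert
vaddr=340: (2,5) in TLB -> HIT

Answer: MISS MISS HIT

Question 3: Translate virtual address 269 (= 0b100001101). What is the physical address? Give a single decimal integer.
Answer: 733

Derivation:
vaddr = 269 = 0b100001101
Split: l1_idx=2, l2_idx=0, offset=13
L1[2] = 0
L2[0][0] = 45
paddr = 45 * 16 + 13 = 733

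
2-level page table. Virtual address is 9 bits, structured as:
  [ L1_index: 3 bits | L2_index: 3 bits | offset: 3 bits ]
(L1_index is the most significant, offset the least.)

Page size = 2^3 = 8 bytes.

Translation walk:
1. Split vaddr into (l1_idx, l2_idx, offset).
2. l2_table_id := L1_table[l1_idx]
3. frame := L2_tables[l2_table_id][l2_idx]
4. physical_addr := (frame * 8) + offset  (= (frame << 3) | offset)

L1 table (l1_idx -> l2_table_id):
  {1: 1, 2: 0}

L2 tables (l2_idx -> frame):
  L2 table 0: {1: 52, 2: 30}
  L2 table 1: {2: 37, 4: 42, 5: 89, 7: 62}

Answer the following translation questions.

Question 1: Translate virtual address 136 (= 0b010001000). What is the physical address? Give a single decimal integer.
vaddr = 136 = 0b010001000
Split: l1_idx=2, l2_idx=1, offset=0
L1[2] = 0
L2[0][1] = 52
paddr = 52 * 8 + 0 = 416

Answer: 416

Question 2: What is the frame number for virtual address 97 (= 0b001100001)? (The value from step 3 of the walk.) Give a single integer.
Answer: 42

Derivation:
vaddr = 97: l1_idx=1, l2_idx=4
L1[1] = 1; L2[1][4] = 42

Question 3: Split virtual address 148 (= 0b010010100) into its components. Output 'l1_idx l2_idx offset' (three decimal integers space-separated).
Answer: 2 2 4

Derivation:
vaddr = 148 = 0b010010100
  top 3 bits -> l1_idx = 2
  next 3 bits -> l2_idx = 2
  bottom 3 bits -> offset = 4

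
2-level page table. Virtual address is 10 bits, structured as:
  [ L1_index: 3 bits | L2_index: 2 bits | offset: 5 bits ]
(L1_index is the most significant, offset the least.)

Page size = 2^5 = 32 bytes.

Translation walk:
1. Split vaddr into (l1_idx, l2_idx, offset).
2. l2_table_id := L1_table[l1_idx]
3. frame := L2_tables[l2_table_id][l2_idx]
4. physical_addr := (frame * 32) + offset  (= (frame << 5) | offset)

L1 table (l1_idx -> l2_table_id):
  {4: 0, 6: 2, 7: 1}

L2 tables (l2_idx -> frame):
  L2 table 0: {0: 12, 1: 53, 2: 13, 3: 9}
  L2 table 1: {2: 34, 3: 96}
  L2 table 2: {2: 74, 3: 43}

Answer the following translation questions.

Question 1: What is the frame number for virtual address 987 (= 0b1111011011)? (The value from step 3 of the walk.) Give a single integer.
Answer: 34

Derivation:
vaddr = 987: l1_idx=7, l2_idx=2
L1[7] = 1; L2[1][2] = 34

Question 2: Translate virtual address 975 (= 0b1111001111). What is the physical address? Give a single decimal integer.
Answer: 1103

Derivation:
vaddr = 975 = 0b1111001111
Split: l1_idx=7, l2_idx=2, offset=15
L1[7] = 1
L2[1][2] = 34
paddr = 34 * 32 + 15 = 1103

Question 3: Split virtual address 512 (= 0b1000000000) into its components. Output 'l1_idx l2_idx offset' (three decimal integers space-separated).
Answer: 4 0 0

Derivation:
vaddr = 512 = 0b1000000000
  top 3 bits -> l1_idx = 4
  next 2 bits -> l2_idx = 0
  bottom 5 bits -> offset = 0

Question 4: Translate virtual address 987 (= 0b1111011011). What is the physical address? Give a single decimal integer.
vaddr = 987 = 0b1111011011
Split: l1_idx=7, l2_idx=2, offset=27
L1[7] = 1
L2[1][2] = 34
paddr = 34 * 32 + 27 = 1115

Answer: 1115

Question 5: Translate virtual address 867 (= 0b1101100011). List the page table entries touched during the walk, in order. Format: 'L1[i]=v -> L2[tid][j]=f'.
vaddr = 867 = 0b1101100011
Split: l1_idx=6, l2_idx=3, offset=3

Answer: L1[6]=2 -> L2[2][3]=43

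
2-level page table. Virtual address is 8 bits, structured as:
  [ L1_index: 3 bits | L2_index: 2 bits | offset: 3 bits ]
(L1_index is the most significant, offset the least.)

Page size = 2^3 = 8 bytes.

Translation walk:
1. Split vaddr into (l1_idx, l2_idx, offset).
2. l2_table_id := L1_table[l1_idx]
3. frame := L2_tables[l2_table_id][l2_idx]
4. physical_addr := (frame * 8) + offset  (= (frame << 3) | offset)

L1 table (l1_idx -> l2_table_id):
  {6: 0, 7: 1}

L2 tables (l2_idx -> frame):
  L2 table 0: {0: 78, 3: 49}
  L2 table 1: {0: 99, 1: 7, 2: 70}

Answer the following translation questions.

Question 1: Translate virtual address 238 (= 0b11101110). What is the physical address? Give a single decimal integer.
Answer: 62

Derivation:
vaddr = 238 = 0b11101110
Split: l1_idx=7, l2_idx=1, offset=6
L1[7] = 1
L2[1][1] = 7
paddr = 7 * 8 + 6 = 62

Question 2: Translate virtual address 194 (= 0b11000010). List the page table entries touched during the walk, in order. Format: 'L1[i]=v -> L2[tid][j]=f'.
Answer: L1[6]=0 -> L2[0][0]=78

Derivation:
vaddr = 194 = 0b11000010
Split: l1_idx=6, l2_idx=0, offset=2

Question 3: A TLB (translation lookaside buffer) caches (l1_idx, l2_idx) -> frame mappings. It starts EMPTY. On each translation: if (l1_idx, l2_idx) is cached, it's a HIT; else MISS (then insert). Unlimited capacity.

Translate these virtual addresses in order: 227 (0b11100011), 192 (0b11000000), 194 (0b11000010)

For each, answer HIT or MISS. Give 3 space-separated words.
Answer: MISS MISS HIT

Derivation:
vaddr=227: (7,0) not in TLB -> MISS, insert
vaddr=192: (6,0) not in TLB -> MISS, insert
vaddr=194: (6,0) in TLB -> HIT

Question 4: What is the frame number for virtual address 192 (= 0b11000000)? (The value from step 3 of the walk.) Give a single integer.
Answer: 78

Derivation:
vaddr = 192: l1_idx=6, l2_idx=0
L1[6] = 0; L2[0][0] = 78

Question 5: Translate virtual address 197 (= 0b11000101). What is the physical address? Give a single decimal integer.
Answer: 629

Derivation:
vaddr = 197 = 0b11000101
Split: l1_idx=6, l2_idx=0, offset=5
L1[6] = 0
L2[0][0] = 78
paddr = 78 * 8 + 5 = 629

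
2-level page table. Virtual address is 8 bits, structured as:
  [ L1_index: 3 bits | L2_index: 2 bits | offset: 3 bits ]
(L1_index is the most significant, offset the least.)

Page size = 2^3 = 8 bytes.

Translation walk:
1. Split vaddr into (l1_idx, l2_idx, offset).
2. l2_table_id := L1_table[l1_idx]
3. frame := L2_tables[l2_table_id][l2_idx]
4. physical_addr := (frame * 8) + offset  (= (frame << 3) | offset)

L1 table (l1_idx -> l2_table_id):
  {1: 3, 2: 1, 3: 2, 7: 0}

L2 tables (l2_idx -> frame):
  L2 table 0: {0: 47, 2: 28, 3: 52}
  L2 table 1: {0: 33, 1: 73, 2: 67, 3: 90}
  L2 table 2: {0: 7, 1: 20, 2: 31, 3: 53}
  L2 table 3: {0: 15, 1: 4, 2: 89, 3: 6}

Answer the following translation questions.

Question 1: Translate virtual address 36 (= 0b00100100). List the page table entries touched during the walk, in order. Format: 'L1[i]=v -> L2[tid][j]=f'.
Answer: L1[1]=3 -> L2[3][0]=15

Derivation:
vaddr = 36 = 0b00100100
Split: l1_idx=1, l2_idx=0, offset=4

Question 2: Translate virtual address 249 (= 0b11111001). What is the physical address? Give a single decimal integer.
vaddr = 249 = 0b11111001
Split: l1_idx=7, l2_idx=3, offset=1
L1[7] = 0
L2[0][3] = 52
paddr = 52 * 8 + 1 = 417

Answer: 417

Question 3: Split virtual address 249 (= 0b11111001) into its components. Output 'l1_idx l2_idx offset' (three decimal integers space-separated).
Answer: 7 3 1

Derivation:
vaddr = 249 = 0b11111001
  top 3 bits -> l1_idx = 7
  next 2 bits -> l2_idx = 3
  bottom 3 bits -> offset = 1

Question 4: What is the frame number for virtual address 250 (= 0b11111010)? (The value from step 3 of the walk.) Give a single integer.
vaddr = 250: l1_idx=7, l2_idx=3
L1[7] = 0; L2[0][3] = 52

Answer: 52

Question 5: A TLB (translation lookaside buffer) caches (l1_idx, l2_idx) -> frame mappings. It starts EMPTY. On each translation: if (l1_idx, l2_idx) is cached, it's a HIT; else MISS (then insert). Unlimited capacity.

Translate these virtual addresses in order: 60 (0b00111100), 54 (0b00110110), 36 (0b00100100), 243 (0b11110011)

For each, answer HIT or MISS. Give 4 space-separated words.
vaddr=60: (1,3) not in TLB -> MISS, insert
vaddr=54: (1,2) not in TLB -> MISS, insert
vaddr=36: (1,0) not in TLB -> MISS, insert
vaddr=243: (7,2) not in TLB -> MISS, insert

Answer: MISS MISS MISS MISS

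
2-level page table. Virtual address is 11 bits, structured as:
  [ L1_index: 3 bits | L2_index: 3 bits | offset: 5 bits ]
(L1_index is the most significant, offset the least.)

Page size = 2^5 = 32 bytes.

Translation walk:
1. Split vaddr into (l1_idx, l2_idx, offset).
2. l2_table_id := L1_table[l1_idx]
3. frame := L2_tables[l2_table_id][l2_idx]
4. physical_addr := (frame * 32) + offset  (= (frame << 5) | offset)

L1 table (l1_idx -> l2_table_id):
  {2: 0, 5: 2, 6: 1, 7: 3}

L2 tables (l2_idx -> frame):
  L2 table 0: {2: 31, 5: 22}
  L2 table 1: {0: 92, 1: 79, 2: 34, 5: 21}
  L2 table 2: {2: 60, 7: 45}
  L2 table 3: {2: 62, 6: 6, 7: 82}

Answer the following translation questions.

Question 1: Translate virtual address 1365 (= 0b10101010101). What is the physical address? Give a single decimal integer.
vaddr = 1365 = 0b10101010101
Split: l1_idx=5, l2_idx=2, offset=21
L1[5] = 2
L2[2][2] = 60
paddr = 60 * 32 + 21 = 1941

Answer: 1941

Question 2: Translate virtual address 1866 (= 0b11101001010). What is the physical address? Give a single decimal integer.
Answer: 1994

Derivation:
vaddr = 1866 = 0b11101001010
Split: l1_idx=7, l2_idx=2, offset=10
L1[7] = 3
L2[3][2] = 62
paddr = 62 * 32 + 10 = 1994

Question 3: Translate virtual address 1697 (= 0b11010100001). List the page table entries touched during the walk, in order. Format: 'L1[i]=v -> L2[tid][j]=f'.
Answer: L1[6]=1 -> L2[1][5]=21

Derivation:
vaddr = 1697 = 0b11010100001
Split: l1_idx=6, l2_idx=5, offset=1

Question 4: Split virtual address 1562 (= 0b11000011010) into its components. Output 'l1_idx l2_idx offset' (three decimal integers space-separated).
Answer: 6 0 26

Derivation:
vaddr = 1562 = 0b11000011010
  top 3 bits -> l1_idx = 6
  next 3 bits -> l2_idx = 0
  bottom 5 bits -> offset = 26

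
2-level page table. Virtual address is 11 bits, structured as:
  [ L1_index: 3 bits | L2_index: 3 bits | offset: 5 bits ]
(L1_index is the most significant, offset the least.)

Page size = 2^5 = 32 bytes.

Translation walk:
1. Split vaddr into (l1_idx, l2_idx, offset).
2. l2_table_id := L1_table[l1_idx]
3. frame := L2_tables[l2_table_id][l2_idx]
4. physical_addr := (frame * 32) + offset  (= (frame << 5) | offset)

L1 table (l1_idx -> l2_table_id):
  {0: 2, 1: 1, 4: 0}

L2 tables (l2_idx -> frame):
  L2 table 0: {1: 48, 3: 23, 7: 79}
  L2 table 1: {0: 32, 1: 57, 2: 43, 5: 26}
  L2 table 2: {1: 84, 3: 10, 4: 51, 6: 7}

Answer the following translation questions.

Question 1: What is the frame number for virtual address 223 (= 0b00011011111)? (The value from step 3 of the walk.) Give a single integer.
Answer: 7

Derivation:
vaddr = 223: l1_idx=0, l2_idx=6
L1[0] = 2; L2[2][6] = 7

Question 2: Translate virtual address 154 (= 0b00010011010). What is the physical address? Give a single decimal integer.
vaddr = 154 = 0b00010011010
Split: l1_idx=0, l2_idx=4, offset=26
L1[0] = 2
L2[2][4] = 51
paddr = 51 * 32 + 26 = 1658

Answer: 1658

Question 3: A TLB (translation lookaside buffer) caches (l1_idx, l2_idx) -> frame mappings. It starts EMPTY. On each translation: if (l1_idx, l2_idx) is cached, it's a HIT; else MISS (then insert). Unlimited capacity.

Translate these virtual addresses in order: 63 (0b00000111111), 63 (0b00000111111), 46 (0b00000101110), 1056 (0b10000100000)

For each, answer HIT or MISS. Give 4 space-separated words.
Answer: MISS HIT HIT MISS

Derivation:
vaddr=63: (0,1) not in TLB -> MISS, insert
vaddr=63: (0,1) in TLB -> HIT
vaddr=46: (0,1) in TLB -> HIT
vaddr=1056: (4,1) not in TLB -> MISS, insert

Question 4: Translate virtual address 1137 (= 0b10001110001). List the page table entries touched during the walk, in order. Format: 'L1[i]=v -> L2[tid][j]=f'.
Answer: L1[4]=0 -> L2[0][3]=23

Derivation:
vaddr = 1137 = 0b10001110001
Split: l1_idx=4, l2_idx=3, offset=17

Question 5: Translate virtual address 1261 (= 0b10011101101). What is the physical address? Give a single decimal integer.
Answer: 2541

Derivation:
vaddr = 1261 = 0b10011101101
Split: l1_idx=4, l2_idx=7, offset=13
L1[4] = 0
L2[0][7] = 79
paddr = 79 * 32 + 13 = 2541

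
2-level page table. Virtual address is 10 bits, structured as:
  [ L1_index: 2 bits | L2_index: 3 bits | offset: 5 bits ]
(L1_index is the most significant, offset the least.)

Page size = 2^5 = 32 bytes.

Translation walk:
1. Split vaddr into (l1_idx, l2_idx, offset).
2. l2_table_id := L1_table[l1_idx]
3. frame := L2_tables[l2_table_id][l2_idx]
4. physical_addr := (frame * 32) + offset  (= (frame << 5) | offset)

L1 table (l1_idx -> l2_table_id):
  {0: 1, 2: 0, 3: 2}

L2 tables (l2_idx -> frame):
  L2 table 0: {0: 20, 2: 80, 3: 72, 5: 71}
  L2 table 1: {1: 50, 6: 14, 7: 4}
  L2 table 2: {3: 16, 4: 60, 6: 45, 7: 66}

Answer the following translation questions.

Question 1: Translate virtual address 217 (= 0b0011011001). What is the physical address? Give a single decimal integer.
Answer: 473

Derivation:
vaddr = 217 = 0b0011011001
Split: l1_idx=0, l2_idx=6, offset=25
L1[0] = 1
L2[1][6] = 14
paddr = 14 * 32 + 25 = 473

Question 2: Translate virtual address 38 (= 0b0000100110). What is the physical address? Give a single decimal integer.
Answer: 1606

Derivation:
vaddr = 38 = 0b0000100110
Split: l1_idx=0, l2_idx=1, offset=6
L1[0] = 1
L2[1][1] = 50
paddr = 50 * 32 + 6 = 1606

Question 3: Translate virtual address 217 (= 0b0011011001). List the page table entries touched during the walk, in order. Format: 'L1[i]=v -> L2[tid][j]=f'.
Answer: L1[0]=1 -> L2[1][6]=14

Derivation:
vaddr = 217 = 0b0011011001
Split: l1_idx=0, l2_idx=6, offset=25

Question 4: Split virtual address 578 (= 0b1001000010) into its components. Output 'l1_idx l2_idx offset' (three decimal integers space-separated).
vaddr = 578 = 0b1001000010
  top 2 bits -> l1_idx = 2
  next 3 bits -> l2_idx = 2
  bottom 5 bits -> offset = 2

Answer: 2 2 2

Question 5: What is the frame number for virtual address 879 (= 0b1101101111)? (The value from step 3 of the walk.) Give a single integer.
Answer: 16

Derivation:
vaddr = 879: l1_idx=3, l2_idx=3
L1[3] = 2; L2[2][3] = 16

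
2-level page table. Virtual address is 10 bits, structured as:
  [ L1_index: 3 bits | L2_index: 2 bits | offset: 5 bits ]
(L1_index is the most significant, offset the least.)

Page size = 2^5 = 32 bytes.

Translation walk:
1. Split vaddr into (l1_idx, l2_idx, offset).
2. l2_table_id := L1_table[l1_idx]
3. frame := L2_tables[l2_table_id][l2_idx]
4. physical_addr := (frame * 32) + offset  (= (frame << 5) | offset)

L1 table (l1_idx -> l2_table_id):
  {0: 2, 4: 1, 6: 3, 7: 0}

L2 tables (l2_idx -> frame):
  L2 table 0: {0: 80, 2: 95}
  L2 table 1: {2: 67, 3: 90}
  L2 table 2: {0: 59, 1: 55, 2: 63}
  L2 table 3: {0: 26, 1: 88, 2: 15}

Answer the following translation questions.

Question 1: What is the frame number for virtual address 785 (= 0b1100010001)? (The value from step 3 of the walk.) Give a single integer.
vaddr = 785: l1_idx=6, l2_idx=0
L1[6] = 3; L2[3][0] = 26

Answer: 26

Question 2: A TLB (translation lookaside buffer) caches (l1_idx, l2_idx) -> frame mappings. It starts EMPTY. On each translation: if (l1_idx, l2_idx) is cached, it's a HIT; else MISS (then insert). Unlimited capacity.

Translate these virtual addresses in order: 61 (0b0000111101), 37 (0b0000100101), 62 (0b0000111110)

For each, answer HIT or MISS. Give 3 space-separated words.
Answer: MISS HIT HIT

Derivation:
vaddr=61: (0,1) not in TLB -> MISS, insert
vaddr=37: (0,1) in TLB -> HIT
vaddr=62: (0,1) in TLB -> HIT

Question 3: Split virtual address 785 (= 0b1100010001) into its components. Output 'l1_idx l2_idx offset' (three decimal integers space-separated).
Answer: 6 0 17

Derivation:
vaddr = 785 = 0b1100010001
  top 3 bits -> l1_idx = 6
  next 2 bits -> l2_idx = 0
  bottom 5 bits -> offset = 17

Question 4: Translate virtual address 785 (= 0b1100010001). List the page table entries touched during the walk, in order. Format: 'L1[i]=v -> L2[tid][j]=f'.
vaddr = 785 = 0b1100010001
Split: l1_idx=6, l2_idx=0, offset=17

Answer: L1[6]=3 -> L2[3][0]=26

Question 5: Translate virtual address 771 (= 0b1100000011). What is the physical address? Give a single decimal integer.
Answer: 835

Derivation:
vaddr = 771 = 0b1100000011
Split: l1_idx=6, l2_idx=0, offset=3
L1[6] = 3
L2[3][0] = 26
paddr = 26 * 32 + 3 = 835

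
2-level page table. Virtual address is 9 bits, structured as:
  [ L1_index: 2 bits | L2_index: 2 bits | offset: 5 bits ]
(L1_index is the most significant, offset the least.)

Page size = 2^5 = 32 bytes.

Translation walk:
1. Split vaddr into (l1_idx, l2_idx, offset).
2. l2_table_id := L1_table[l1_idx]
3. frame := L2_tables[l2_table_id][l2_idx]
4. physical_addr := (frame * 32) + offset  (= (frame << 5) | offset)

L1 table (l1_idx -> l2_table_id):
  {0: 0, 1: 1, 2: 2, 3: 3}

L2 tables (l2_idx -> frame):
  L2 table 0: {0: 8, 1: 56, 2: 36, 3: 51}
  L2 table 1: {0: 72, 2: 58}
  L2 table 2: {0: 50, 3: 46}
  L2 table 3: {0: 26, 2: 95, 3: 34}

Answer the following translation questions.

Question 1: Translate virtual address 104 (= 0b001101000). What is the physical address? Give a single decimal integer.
vaddr = 104 = 0b001101000
Split: l1_idx=0, l2_idx=3, offset=8
L1[0] = 0
L2[0][3] = 51
paddr = 51 * 32 + 8 = 1640

Answer: 1640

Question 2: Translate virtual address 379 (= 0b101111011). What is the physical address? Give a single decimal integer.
Answer: 1499

Derivation:
vaddr = 379 = 0b101111011
Split: l1_idx=2, l2_idx=3, offset=27
L1[2] = 2
L2[2][3] = 46
paddr = 46 * 32 + 27 = 1499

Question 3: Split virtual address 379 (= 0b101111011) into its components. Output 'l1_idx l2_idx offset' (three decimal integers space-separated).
Answer: 2 3 27

Derivation:
vaddr = 379 = 0b101111011
  top 2 bits -> l1_idx = 2
  next 2 bits -> l2_idx = 3
  bottom 5 bits -> offset = 27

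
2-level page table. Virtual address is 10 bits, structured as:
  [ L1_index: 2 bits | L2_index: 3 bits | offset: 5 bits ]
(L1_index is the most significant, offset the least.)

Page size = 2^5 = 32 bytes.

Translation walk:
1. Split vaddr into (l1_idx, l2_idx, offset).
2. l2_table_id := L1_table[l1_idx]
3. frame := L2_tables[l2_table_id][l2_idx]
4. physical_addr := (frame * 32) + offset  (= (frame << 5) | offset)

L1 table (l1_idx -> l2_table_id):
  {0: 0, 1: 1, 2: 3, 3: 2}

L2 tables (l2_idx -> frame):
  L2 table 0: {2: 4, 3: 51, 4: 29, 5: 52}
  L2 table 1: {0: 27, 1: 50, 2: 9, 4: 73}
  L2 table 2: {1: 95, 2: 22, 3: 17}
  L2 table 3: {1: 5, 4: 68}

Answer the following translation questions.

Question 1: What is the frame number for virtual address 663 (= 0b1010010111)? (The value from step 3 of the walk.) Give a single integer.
vaddr = 663: l1_idx=2, l2_idx=4
L1[2] = 3; L2[3][4] = 68

Answer: 68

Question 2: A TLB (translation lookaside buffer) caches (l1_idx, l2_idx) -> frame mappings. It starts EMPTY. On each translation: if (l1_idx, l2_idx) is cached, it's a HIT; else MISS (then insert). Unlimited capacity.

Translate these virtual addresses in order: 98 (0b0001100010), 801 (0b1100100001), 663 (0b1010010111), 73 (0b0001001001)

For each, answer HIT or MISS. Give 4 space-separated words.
vaddr=98: (0,3) not in TLB -> MISS, insert
vaddr=801: (3,1) not in TLB -> MISS, insert
vaddr=663: (2,4) not in TLB -> MISS, insert
vaddr=73: (0,2) not in TLB -> MISS, insert

Answer: MISS MISS MISS MISS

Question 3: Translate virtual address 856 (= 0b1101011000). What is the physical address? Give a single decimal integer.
Answer: 728

Derivation:
vaddr = 856 = 0b1101011000
Split: l1_idx=3, l2_idx=2, offset=24
L1[3] = 2
L2[2][2] = 22
paddr = 22 * 32 + 24 = 728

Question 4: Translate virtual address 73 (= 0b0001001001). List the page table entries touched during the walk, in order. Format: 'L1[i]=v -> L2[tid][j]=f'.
Answer: L1[0]=0 -> L2[0][2]=4

Derivation:
vaddr = 73 = 0b0001001001
Split: l1_idx=0, l2_idx=2, offset=9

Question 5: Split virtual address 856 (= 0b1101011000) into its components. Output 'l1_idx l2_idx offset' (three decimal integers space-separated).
vaddr = 856 = 0b1101011000
  top 2 bits -> l1_idx = 3
  next 3 bits -> l2_idx = 2
  bottom 5 bits -> offset = 24

Answer: 3 2 24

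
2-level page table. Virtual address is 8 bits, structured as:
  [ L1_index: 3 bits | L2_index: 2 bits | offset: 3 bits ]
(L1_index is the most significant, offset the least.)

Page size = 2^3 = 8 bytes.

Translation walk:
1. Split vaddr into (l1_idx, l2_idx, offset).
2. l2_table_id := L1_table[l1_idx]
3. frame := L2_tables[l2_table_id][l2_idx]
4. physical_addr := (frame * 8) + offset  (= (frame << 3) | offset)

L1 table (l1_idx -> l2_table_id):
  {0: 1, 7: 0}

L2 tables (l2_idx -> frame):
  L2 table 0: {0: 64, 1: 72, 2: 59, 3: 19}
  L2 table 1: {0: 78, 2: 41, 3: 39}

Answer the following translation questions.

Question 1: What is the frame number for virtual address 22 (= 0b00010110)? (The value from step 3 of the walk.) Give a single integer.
vaddr = 22: l1_idx=0, l2_idx=2
L1[0] = 1; L2[1][2] = 41

Answer: 41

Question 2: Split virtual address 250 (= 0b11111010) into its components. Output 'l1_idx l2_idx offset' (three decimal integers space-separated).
vaddr = 250 = 0b11111010
  top 3 bits -> l1_idx = 7
  next 2 bits -> l2_idx = 3
  bottom 3 bits -> offset = 2

Answer: 7 3 2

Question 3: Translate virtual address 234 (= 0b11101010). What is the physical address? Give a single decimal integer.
Answer: 578

Derivation:
vaddr = 234 = 0b11101010
Split: l1_idx=7, l2_idx=1, offset=2
L1[7] = 0
L2[0][1] = 72
paddr = 72 * 8 + 2 = 578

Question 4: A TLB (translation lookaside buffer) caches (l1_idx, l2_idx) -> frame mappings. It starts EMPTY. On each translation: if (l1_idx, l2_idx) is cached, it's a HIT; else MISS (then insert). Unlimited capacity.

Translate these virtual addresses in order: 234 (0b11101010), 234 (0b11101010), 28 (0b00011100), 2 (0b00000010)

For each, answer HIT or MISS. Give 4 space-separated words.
Answer: MISS HIT MISS MISS

Derivation:
vaddr=234: (7,1) not in TLB -> MISS, insert
vaddr=234: (7,1) in TLB -> HIT
vaddr=28: (0,3) not in TLB -> MISS, insert
vaddr=2: (0,0) not in TLB -> MISS, insert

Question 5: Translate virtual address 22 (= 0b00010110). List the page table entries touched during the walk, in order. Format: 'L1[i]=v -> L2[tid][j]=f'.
vaddr = 22 = 0b00010110
Split: l1_idx=0, l2_idx=2, offset=6

Answer: L1[0]=1 -> L2[1][2]=41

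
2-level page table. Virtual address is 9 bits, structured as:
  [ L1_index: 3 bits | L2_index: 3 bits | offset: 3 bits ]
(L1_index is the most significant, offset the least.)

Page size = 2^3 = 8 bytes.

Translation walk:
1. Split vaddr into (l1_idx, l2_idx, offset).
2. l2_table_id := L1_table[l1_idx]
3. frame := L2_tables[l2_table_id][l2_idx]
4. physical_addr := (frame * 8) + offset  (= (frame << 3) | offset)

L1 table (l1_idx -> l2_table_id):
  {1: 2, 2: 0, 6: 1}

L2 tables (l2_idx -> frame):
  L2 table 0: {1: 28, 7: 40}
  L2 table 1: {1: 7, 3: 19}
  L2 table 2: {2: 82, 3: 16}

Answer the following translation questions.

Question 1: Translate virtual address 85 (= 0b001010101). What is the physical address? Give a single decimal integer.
vaddr = 85 = 0b001010101
Split: l1_idx=1, l2_idx=2, offset=5
L1[1] = 2
L2[2][2] = 82
paddr = 82 * 8 + 5 = 661

Answer: 661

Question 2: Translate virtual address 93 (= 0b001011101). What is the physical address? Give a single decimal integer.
Answer: 133

Derivation:
vaddr = 93 = 0b001011101
Split: l1_idx=1, l2_idx=3, offset=5
L1[1] = 2
L2[2][3] = 16
paddr = 16 * 8 + 5 = 133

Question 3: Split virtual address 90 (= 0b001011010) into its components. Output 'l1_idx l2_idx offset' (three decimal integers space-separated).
vaddr = 90 = 0b001011010
  top 3 bits -> l1_idx = 1
  next 3 bits -> l2_idx = 3
  bottom 3 bits -> offset = 2

Answer: 1 3 2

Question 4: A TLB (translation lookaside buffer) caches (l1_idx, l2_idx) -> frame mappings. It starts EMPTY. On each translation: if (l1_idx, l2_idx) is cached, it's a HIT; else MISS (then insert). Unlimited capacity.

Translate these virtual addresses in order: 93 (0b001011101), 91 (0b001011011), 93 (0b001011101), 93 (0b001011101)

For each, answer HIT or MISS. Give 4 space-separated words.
Answer: MISS HIT HIT HIT

Derivation:
vaddr=93: (1,3) not in TLB -> MISS, insert
vaddr=91: (1,3) in TLB -> HIT
vaddr=93: (1,3) in TLB -> HIT
vaddr=93: (1,3) in TLB -> HIT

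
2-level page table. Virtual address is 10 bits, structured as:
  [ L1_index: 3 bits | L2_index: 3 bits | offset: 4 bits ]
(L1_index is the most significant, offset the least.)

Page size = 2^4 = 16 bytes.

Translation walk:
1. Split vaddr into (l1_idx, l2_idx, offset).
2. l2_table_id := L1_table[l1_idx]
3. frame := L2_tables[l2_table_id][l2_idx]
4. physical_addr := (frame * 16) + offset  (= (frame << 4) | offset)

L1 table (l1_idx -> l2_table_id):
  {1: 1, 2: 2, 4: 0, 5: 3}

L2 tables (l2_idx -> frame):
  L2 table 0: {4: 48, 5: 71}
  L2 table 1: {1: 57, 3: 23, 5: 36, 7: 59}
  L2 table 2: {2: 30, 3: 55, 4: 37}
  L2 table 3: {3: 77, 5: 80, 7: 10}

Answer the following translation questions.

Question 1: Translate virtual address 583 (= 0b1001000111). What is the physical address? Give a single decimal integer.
vaddr = 583 = 0b1001000111
Split: l1_idx=4, l2_idx=4, offset=7
L1[4] = 0
L2[0][4] = 48
paddr = 48 * 16 + 7 = 775

Answer: 775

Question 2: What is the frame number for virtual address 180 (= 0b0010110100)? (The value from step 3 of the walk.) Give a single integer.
Answer: 23

Derivation:
vaddr = 180: l1_idx=1, l2_idx=3
L1[1] = 1; L2[1][3] = 23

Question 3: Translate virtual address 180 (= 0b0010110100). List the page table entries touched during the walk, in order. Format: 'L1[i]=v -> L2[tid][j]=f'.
vaddr = 180 = 0b0010110100
Split: l1_idx=1, l2_idx=3, offset=4

Answer: L1[1]=1 -> L2[1][3]=23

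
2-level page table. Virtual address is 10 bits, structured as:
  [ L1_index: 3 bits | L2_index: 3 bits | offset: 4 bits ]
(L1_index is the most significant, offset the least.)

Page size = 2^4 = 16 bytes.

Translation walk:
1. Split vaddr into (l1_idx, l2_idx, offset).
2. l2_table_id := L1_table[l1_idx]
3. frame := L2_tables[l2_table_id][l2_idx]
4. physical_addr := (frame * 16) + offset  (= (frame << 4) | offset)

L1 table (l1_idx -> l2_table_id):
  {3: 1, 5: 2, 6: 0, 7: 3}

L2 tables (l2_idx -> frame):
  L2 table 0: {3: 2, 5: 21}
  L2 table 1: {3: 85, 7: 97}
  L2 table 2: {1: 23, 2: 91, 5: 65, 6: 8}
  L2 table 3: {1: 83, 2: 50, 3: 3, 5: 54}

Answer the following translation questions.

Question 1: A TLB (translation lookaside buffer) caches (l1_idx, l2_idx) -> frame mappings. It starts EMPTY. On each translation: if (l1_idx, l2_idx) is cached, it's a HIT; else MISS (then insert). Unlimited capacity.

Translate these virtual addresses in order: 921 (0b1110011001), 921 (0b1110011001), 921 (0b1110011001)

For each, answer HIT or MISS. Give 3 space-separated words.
vaddr=921: (7,1) not in TLB -> MISS, insert
vaddr=921: (7,1) in TLB -> HIT
vaddr=921: (7,1) in TLB -> HIT

Answer: MISS HIT HIT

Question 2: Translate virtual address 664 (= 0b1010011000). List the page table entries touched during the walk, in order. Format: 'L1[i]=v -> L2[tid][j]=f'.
Answer: L1[5]=2 -> L2[2][1]=23

Derivation:
vaddr = 664 = 0b1010011000
Split: l1_idx=5, l2_idx=1, offset=8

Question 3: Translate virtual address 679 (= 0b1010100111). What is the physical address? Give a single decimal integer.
Answer: 1463

Derivation:
vaddr = 679 = 0b1010100111
Split: l1_idx=5, l2_idx=2, offset=7
L1[5] = 2
L2[2][2] = 91
paddr = 91 * 16 + 7 = 1463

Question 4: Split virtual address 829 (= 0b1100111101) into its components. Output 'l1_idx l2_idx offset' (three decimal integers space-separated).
vaddr = 829 = 0b1100111101
  top 3 bits -> l1_idx = 6
  next 3 bits -> l2_idx = 3
  bottom 4 bits -> offset = 13

Answer: 6 3 13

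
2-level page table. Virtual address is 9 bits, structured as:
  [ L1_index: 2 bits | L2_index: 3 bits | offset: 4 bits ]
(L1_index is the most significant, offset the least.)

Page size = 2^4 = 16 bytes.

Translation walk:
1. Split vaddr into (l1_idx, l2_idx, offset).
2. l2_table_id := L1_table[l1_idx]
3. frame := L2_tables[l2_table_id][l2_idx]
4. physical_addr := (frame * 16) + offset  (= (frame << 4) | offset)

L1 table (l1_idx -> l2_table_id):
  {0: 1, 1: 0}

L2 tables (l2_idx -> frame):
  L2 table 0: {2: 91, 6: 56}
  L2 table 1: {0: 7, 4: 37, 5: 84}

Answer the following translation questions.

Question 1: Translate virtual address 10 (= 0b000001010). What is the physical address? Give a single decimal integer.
vaddr = 10 = 0b000001010
Split: l1_idx=0, l2_idx=0, offset=10
L1[0] = 1
L2[1][0] = 7
paddr = 7 * 16 + 10 = 122

Answer: 122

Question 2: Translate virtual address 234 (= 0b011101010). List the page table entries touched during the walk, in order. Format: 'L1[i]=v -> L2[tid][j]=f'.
Answer: L1[1]=0 -> L2[0][6]=56

Derivation:
vaddr = 234 = 0b011101010
Split: l1_idx=1, l2_idx=6, offset=10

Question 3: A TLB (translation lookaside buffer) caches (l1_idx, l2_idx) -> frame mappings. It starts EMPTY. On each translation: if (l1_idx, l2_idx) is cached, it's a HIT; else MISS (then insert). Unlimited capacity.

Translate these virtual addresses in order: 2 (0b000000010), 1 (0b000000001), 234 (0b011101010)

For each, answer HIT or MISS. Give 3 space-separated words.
Answer: MISS HIT MISS

Derivation:
vaddr=2: (0,0) not in TLB -> MISS, insert
vaddr=1: (0,0) in TLB -> HIT
vaddr=234: (1,6) not in TLB -> MISS, insert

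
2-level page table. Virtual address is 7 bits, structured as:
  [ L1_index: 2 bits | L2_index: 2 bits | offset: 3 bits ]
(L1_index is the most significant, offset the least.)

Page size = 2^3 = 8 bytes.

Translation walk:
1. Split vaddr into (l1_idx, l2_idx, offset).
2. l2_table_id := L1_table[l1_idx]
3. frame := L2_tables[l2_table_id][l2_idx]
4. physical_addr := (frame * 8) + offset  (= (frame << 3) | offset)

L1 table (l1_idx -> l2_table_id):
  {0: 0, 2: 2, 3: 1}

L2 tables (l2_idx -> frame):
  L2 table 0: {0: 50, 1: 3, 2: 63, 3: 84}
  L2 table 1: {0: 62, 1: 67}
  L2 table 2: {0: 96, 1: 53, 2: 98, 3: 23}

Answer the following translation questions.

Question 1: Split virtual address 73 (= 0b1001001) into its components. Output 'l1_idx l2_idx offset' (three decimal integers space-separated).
Answer: 2 1 1

Derivation:
vaddr = 73 = 0b1001001
  top 2 bits -> l1_idx = 2
  next 2 bits -> l2_idx = 1
  bottom 3 bits -> offset = 1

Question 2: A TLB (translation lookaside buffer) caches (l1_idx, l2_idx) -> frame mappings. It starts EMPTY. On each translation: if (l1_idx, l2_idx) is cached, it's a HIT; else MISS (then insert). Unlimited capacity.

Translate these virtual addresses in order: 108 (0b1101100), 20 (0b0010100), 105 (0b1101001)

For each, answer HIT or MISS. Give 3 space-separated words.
vaddr=108: (3,1) not in TLB -> MISS, insert
vaddr=20: (0,2) not in TLB -> MISS, insert
vaddr=105: (3,1) in TLB -> HIT

Answer: MISS MISS HIT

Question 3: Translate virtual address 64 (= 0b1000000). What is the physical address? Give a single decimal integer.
vaddr = 64 = 0b1000000
Split: l1_idx=2, l2_idx=0, offset=0
L1[2] = 2
L2[2][0] = 96
paddr = 96 * 8 + 0 = 768

Answer: 768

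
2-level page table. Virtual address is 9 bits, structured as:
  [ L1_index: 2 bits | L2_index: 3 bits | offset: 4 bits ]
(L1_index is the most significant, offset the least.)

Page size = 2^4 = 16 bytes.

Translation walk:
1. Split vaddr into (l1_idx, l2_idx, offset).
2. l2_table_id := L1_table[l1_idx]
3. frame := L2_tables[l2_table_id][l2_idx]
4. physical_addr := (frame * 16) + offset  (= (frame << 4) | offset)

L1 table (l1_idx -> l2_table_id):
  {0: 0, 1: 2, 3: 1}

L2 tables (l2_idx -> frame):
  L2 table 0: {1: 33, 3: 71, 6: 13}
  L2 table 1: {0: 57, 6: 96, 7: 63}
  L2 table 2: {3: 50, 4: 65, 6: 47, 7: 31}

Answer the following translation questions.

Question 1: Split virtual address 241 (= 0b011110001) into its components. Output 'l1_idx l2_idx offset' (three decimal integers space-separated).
vaddr = 241 = 0b011110001
  top 2 bits -> l1_idx = 1
  next 3 bits -> l2_idx = 7
  bottom 4 bits -> offset = 1

Answer: 1 7 1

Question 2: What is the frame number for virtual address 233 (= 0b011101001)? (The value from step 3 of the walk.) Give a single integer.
Answer: 47

Derivation:
vaddr = 233: l1_idx=1, l2_idx=6
L1[1] = 2; L2[2][6] = 47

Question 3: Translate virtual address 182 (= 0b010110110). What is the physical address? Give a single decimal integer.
Answer: 806

Derivation:
vaddr = 182 = 0b010110110
Split: l1_idx=1, l2_idx=3, offset=6
L1[1] = 2
L2[2][3] = 50
paddr = 50 * 16 + 6 = 806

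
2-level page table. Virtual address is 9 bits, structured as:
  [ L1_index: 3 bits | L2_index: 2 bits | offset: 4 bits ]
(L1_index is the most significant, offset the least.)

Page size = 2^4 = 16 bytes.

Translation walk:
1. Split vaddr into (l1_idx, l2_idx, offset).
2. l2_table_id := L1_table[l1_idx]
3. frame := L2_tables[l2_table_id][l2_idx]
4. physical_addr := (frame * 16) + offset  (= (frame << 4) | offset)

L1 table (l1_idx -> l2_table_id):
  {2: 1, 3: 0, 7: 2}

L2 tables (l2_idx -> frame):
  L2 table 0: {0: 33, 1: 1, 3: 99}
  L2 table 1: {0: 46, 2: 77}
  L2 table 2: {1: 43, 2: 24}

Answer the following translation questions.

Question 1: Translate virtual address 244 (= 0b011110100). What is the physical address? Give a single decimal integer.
vaddr = 244 = 0b011110100
Split: l1_idx=3, l2_idx=3, offset=4
L1[3] = 0
L2[0][3] = 99
paddr = 99 * 16 + 4 = 1588

Answer: 1588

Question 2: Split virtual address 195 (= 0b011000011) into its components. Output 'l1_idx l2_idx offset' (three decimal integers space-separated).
Answer: 3 0 3

Derivation:
vaddr = 195 = 0b011000011
  top 3 bits -> l1_idx = 3
  next 2 bits -> l2_idx = 0
  bottom 4 bits -> offset = 3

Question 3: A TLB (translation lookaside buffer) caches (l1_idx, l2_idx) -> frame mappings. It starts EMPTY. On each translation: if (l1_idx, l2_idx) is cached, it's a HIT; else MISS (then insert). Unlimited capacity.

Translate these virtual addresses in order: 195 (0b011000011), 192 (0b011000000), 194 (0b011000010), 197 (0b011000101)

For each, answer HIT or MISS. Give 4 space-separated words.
vaddr=195: (3,0) not in TLB -> MISS, insert
vaddr=192: (3,0) in TLB -> HIT
vaddr=194: (3,0) in TLB -> HIT
vaddr=197: (3,0) in TLB -> HIT

Answer: MISS HIT HIT HIT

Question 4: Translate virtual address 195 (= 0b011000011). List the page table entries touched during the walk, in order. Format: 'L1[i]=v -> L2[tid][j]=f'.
Answer: L1[3]=0 -> L2[0][0]=33

Derivation:
vaddr = 195 = 0b011000011
Split: l1_idx=3, l2_idx=0, offset=3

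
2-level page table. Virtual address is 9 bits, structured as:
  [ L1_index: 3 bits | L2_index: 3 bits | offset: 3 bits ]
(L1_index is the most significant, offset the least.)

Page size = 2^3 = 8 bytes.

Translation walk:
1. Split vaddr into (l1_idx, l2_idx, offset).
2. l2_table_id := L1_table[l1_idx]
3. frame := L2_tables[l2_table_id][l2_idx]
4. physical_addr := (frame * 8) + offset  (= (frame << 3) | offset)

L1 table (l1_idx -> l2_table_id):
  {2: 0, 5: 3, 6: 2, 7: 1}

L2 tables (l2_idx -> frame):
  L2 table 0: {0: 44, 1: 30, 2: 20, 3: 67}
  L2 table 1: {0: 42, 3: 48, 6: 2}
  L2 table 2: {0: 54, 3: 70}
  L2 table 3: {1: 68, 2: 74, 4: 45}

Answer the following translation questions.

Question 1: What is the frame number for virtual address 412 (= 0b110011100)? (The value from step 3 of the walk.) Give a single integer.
Answer: 70

Derivation:
vaddr = 412: l1_idx=6, l2_idx=3
L1[6] = 2; L2[2][3] = 70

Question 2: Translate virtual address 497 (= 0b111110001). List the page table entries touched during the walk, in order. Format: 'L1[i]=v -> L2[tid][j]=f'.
vaddr = 497 = 0b111110001
Split: l1_idx=7, l2_idx=6, offset=1

Answer: L1[7]=1 -> L2[1][6]=2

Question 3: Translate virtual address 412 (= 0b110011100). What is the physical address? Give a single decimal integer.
vaddr = 412 = 0b110011100
Split: l1_idx=6, l2_idx=3, offset=4
L1[6] = 2
L2[2][3] = 70
paddr = 70 * 8 + 4 = 564

Answer: 564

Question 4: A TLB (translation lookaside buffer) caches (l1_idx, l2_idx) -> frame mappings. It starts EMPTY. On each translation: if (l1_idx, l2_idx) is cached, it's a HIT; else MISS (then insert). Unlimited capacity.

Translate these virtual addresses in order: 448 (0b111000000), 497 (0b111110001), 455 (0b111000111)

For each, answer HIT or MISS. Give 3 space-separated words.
Answer: MISS MISS HIT

Derivation:
vaddr=448: (7,0) not in TLB -> MISS, insert
vaddr=497: (7,6) not in TLB -> MISS, insert
vaddr=455: (7,0) in TLB -> HIT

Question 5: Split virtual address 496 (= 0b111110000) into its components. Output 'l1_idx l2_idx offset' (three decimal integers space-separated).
vaddr = 496 = 0b111110000
  top 3 bits -> l1_idx = 7
  next 3 bits -> l2_idx = 6
  bottom 3 bits -> offset = 0

Answer: 7 6 0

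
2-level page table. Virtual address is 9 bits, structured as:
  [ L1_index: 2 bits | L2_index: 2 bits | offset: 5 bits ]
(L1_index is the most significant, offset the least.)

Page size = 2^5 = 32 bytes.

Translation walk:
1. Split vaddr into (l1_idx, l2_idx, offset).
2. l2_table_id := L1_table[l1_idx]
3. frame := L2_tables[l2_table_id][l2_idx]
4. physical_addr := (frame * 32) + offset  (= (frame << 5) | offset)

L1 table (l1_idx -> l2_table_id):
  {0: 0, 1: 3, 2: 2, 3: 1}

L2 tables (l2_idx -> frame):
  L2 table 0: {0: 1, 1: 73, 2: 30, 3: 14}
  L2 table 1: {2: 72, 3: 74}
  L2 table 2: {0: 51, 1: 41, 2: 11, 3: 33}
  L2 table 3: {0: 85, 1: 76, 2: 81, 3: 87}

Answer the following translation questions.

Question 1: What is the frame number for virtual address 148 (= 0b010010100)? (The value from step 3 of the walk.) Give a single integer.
Answer: 85

Derivation:
vaddr = 148: l1_idx=1, l2_idx=0
L1[1] = 3; L2[3][0] = 85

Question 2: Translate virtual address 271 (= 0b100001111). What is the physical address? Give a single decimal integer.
Answer: 1647

Derivation:
vaddr = 271 = 0b100001111
Split: l1_idx=2, l2_idx=0, offset=15
L1[2] = 2
L2[2][0] = 51
paddr = 51 * 32 + 15 = 1647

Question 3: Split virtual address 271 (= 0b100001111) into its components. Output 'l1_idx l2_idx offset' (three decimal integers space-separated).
vaddr = 271 = 0b100001111
  top 2 bits -> l1_idx = 2
  next 2 bits -> l2_idx = 0
  bottom 5 bits -> offset = 15

Answer: 2 0 15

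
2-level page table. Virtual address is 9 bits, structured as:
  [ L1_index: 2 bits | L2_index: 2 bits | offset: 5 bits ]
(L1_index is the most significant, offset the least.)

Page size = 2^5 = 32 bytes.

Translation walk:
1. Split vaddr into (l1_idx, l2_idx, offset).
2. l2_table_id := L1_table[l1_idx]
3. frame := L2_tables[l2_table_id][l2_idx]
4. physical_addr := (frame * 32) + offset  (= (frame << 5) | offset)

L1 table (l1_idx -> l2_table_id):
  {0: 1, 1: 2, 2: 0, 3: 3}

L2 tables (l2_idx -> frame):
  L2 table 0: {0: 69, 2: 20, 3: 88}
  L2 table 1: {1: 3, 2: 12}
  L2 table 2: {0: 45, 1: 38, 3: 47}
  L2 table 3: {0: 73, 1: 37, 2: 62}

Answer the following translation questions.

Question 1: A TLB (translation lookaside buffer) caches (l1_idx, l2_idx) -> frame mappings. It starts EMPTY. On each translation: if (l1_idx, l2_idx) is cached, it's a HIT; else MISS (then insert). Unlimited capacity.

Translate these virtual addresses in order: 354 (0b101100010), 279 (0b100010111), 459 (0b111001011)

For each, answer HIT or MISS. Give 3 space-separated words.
Answer: MISS MISS MISS

Derivation:
vaddr=354: (2,3) not in TLB -> MISS, insert
vaddr=279: (2,0) not in TLB -> MISS, insert
vaddr=459: (3,2) not in TLB -> MISS, insert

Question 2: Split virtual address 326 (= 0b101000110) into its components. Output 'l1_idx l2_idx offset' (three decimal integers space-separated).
Answer: 2 2 6

Derivation:
vaddr = 326 = 0b101000110
  top 2 bits -> l1_idx = 2
  next 2 bits -> l2_idx = 2
  bottom 5 bits -> offset = 6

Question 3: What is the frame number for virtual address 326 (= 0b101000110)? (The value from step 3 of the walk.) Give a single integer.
Answer: 20

Derivation:
vaddr = 326: l1_idx=2, l2_idx=2
L1[2] = 0; L2[0][2] = 20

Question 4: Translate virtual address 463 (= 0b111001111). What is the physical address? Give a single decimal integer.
Answer: 1999

Derivation:
vaddr = 463 = 0b111001111
Split: l1_idx=3, l2_idx=2, offset=15
L1[3] = 3
L2[3][2] = 62
paddr = 62 * 32 + 15 = 1999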